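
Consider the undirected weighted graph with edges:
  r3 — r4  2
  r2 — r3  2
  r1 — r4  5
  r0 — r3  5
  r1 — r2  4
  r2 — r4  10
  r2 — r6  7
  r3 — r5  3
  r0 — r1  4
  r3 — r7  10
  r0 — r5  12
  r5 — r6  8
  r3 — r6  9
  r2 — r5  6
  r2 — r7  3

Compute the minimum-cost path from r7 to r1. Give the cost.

7

Checking several routes:
r7 -> r3 -> r2 -> r1: 10 + 2 + 4 = 16
r7 -> r2 -> r1: 3 + 4 = 7
r7 -> r2 -> r3 -> r0 -> r1: 3 + 2 + 5 + 4 = 14
r7 -> r2 -> r4 -> r1: 3 + 10 + 5 = 18
r7 -> r3 -> r4 -> r1: 10 + 2 + 5 = 17
r7 -> r2 -> r3 -> r4 -> r1: 3 + 2 + 2 + 5 = 12
The minimum is 7.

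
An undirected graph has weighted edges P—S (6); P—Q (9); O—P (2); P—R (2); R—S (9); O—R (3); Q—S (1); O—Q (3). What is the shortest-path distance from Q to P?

A few of the Q→P routes:
Q - O - R - P: 3 + 3 + 2 = 8
Q - S - R - O - P: 1 + 9 + 3 + 2 = 15
Q - O - P: 3 + 2 = 5
Q - P: 9
Q - S - P: 1 + 6 = 7
Q - S - R - P: 1 + 9 + 2 = 12
Best route has total 5.

5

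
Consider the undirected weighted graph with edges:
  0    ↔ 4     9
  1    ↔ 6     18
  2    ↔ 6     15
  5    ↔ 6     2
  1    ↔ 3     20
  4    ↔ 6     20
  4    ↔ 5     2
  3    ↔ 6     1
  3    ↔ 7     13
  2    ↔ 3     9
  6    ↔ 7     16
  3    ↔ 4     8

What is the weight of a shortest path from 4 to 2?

A few of the 4→2 routes:
4-6-3-2: 20 + 1 + 9 = 30
4-5-6-3-2: 2 + 2 + 1 + 9 = 14
4-3-2: 8 + 9 = 17
4-3-6-2: 8 + 1 + 15 = 24
4-5-6-2: 2 + 2 + 15 = 19
Best route has total 14.

14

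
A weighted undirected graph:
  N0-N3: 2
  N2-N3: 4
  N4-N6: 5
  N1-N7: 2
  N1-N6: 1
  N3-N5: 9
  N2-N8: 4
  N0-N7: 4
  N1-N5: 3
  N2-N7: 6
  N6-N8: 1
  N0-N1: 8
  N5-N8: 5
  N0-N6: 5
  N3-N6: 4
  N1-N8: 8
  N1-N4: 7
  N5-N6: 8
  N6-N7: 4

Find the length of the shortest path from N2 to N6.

Comparing a few candidate routes:
N2 -> N7 -> N6: 6 + 4 = 10
N2 -> N3 -> N0 -> N7 -> N1 -> N6: 4 + 2 + 4 + 2 + 1 = 13
N2 -> N8 -> N6: 4 + 1 = 5
N2 -> N7 -> N1 -> N6: 6 + 2 + 1 = 9
N2 -> N3 -> N6: 4 + 4 = 8
N2 -> N3 -> N0 -> N6: 4 + 2 + 5 = 11
Best route has total 5.

5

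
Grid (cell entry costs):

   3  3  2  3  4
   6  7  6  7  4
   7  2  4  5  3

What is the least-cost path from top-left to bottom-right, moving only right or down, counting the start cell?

22

Best path: r0c0→r0c1→r0c2→r0c3→r0c4→r1c4→r2c4
Cost: 3 + 3 + 2 + 3 + 4 + 4 + 3 = 22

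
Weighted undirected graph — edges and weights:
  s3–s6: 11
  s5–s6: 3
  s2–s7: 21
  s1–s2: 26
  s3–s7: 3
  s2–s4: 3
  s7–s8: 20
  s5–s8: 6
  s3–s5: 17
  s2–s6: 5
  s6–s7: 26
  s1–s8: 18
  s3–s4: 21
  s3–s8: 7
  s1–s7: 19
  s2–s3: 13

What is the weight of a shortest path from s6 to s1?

27

Checking several routes:
s6 → s2 → s1: 5 + 26 = 31
s6 → s3 → s8 → s1: 11 + 7 + 18 = 36
s6 → s5 → s8 → s1: 3 + 6 + 18 = 27
s6 → s5 → s8 → s3 → s7 → s1: 3 + 6 + 7 + 3 + 19 = 38
s6 → s3 → s7 → s1: 11 + 3 + 19 = 33
Best route has total 27.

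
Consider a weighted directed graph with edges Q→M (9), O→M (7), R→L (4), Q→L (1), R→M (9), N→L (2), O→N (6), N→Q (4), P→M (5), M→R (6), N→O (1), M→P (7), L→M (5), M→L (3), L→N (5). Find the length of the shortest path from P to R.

11

Routes from P to R:
P-M-R: 5 + 6 = 11
The minimum is 11.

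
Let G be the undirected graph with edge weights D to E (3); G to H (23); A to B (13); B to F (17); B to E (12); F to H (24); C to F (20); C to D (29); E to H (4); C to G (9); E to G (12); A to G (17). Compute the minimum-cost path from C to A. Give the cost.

26

Comparing a few candidate routes:
C → D → E → B → A: 29 + 3 + 12 + 13 = 57
C → G → A: 9 + 17 = 26
C → F → B → A: 20 + 17 + 13 = 50
C → G → E → B → A: 9 + 12 + 12 + 13 = 46
Best route has total 26.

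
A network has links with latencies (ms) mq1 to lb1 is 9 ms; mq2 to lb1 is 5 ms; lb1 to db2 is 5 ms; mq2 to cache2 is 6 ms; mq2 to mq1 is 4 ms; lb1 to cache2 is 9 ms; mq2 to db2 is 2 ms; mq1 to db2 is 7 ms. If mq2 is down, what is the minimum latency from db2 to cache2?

14

Paths from db2 to cache2 avoiding mq2:
db2 -> lb1 -> cache2: 5 + 9 = 14
db2 -> mq1 -> lb1 -> cache2: 7 + 9 + 9 = 25
Best route has total 14 ms.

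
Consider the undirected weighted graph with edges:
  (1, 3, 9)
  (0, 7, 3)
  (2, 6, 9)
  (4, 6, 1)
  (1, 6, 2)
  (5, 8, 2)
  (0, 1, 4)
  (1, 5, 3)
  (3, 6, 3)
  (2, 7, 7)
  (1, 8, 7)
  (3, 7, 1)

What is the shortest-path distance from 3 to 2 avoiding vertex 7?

12

Paths from 3 to 2 avoiding 7:
3→6→2: 3 + 9 = 12
3→1→6→2: 9 + 2 + 9 = 20
The minimum is 12.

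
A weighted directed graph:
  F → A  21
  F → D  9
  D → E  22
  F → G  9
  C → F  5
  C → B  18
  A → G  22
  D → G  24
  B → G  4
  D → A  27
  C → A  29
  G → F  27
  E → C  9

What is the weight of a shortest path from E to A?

Paths from E to A:
E -> C -> B -> G -> F -> A: 9 + 18 + 4 + 27 + 21 = 79
E -> C -> F -> D -> A: 9 + 5 + 9 + 27 = 50
E -> C -> A: 9 + 29 = 38
E -> C -> B -> G -> F -> D -> A: 9 + 18 + 4 + 27 + 9 + 27 = 94
E -> C -> F -> A: 9 + 5 + 21 = 35
Best route has total 35.

35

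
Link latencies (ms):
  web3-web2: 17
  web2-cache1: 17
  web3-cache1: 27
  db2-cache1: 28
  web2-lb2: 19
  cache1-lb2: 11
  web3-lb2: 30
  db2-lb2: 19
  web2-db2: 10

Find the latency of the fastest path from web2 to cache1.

17

A few of the web2→cache1 routes:
web2 -> cache1: 17
web2 -> lb2 -> cache1: 19 + 11 = 30
web2 -> db2 -> cache1: 10 + 28 = 38
Shortest: 17 ms.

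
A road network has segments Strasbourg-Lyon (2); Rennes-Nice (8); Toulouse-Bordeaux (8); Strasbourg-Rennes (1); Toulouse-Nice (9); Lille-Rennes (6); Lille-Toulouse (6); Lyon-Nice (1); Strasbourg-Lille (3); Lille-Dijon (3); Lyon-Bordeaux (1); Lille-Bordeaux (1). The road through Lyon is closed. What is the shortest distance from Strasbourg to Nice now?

Paths from Strasbourg to Nice avoiding Lyon:
Strasbourg→Rennes→Lille→Toulouse→Nice: 1 + 6 + 6 + 9 = 22
Strasbourg→Lille→Bordeaux→Toulouse→Nice: 3 + 1 + 8 + 9 = 21
Strasbourg→Lille→Rennes→Nice: 3 + 6 + 8 = 17
Strasbourg→Rennes→Lille→Bordeaux→Toulouse→Nice: 1 + 6 + 1 + 8 + 9 = 25
Strasbourg→Lille→Toulouse→Nice: 3 + 6 + 9 = 18
Strasbourg→Rennes→Nice: 1 + 8 = 9
Best route has total 9 km.

9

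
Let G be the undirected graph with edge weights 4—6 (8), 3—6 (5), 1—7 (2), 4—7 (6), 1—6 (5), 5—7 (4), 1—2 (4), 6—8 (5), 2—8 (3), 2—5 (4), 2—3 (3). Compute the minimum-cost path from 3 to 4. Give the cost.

A few of the 3→4 routes:
3 → 2 → 5 → 7 → 4: 3 + 4 + 4 + 6 = 17
3 → 6 → 4: 5 + 8 = 13
3 → 2 → 1 → 7 → 4: 3 + 4 + 2 + 6 = 15
3 → 6 → 1 → 7 → 4: 5 + 5 + 2 + 6 = 18
3 → 2 → 8 → 6 → 4: 3 + 3 + 5 + 8 = 19
The minimum is 13.

13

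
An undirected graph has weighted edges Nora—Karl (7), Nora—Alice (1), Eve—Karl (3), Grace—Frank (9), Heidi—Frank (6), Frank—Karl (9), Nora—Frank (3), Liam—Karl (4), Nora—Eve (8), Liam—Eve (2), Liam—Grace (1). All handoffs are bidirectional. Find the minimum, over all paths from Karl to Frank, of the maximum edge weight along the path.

7

Comparing a few candidate routes:
Karl → Eve → Nora → Frank: max(3, 8, 3) = 8
Karl → Nora → Frank: max(7, 3) = 7
Karl → Liam → Eve → Nora → Frank: max(4, 2, 8, 3) = 8
Smallest bottleneck: 7.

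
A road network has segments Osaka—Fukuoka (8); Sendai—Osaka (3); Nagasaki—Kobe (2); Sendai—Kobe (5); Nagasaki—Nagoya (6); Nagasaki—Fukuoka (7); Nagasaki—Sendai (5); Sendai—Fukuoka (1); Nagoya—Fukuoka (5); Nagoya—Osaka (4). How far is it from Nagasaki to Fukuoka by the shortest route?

6

Some routes from Nagasaki to Fukuoka:
Nagasaki - Kobe - Sendai - Fukuoka: 2 + 5 + 1 = 8
Nagasaki - Sendai - Fukuoka: 5 + 1 = 6
Nagasaki - Fukuoka: 7
Shortest: 6 km.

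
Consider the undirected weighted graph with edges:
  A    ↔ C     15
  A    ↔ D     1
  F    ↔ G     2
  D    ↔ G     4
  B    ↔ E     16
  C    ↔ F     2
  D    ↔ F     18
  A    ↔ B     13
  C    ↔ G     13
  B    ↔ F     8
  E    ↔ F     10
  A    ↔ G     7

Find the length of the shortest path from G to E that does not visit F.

34

Paths from G to E avoiding F:
G - C - A - B - E: 13 + 15 + 13 + 16 = 57
G - D - A - B - E: 4 + 1 + 13 + 16 = 34
G - A - B - E: 7 + 13 + 16 = 36
The minimum is 34.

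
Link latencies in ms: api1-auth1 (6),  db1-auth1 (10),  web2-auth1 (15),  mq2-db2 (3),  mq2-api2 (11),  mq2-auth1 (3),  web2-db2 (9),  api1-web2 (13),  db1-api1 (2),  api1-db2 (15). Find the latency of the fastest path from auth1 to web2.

Checking several routes:
auth1 - api1 - web2: 6 + 13 = 19
auth1 - mq2 - db2 - web2: 3 + 3 + 9 = 15
auth1 - db1 - api1 - web2: 10 + 2 + 13 = 25
auth1 - web2: 15
Best route has total 15 ms.

15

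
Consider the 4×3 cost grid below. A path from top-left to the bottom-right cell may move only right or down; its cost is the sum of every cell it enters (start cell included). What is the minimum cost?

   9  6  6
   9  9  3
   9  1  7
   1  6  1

32

Cheapest: [0,0] [0,1] [0,2] [1,2] [2,2] [3,2]
  9 + 6 + 6 + 3 + 7 + 1 = 32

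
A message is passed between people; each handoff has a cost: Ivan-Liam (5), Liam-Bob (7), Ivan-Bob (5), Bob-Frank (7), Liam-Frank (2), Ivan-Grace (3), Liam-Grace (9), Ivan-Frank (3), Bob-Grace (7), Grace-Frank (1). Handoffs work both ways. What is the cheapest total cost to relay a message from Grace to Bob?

A few of the Grace→Bob routes:
Grace → Ivan → Bob: 3 + 5 = 8
Grace → Frank → Bob: 1 + 7 = 8
Grace → Bob: 7
The minimum is 7.

7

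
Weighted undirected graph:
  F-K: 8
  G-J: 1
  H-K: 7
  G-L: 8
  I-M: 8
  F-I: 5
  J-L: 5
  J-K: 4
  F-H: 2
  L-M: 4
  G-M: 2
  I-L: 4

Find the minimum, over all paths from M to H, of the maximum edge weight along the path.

Comparing a few candidate routes:
M -> L -> J -> K -> H: max(4, 5, 4, 7) = 7
M -> G -> J -> L -> I -> F -> H: max(2, 1, 5, 4, 5, 2) = 5
M -> L -> I -> F -> H: max(4, 4, 5, 2) = 5
M -> G -> J -> K -> H: max(2, 1, 4, 7) = 7
Smallest bottleneck: 5.

5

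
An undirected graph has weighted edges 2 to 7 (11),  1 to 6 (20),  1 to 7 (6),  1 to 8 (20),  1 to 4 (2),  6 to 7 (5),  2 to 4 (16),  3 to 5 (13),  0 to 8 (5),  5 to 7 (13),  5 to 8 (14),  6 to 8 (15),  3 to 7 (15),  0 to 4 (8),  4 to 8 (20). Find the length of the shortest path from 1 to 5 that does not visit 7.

Paths from 1 to 5 avoiding 7:
1 → 6 → 8 → 5: 20 + 15 + 14 = 49
1 → 4 → 8 → 5: 2 + 20 + 14 = 36
1 → 4 → 0 → 8 → 5: 2 + 8 + 5 + 14 = 29
1 → 8 → 5: 20 + 14 = 34
The minimum is 29.

29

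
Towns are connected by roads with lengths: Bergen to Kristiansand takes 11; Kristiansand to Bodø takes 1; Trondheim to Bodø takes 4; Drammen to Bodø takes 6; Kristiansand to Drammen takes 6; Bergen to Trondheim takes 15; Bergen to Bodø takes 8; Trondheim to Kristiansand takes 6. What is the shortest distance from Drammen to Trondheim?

10

A few of the Drammen→Trondheim routes:
Drammen -> Kristiansand -> Bodø -> Trondheim: 6 + 1 + 4 = 11
Drammen -> Bodø -> Trondheim: 6 + 4 = 10
Drammen -> Kristiansand -> Trondheim: 6 + 6 = 12
The minimum is 10.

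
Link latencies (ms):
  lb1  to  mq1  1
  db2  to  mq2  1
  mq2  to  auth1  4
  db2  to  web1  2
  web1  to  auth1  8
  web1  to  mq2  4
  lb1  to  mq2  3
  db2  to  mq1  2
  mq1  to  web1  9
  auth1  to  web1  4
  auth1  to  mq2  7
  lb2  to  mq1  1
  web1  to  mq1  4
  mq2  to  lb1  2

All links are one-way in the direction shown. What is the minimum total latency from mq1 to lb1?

15

Candidate routes:
mq1 → web1 → auth1 → mq2 → lb1: 9 + 8 + 7 + 2 = 26
mq1 → web1 → mq2 → lb1: 9 + 4 + 2 = 15
Shortest: 15 ms.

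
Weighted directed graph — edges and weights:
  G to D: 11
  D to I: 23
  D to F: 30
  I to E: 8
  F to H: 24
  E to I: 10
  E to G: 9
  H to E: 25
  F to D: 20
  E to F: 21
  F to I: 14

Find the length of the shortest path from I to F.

Candidate routes:
I - E - G - D - F: 8 + 9 + 11 + 30 = 58
I - E - F: 8 + 21 = 29
Shortest: 29.

29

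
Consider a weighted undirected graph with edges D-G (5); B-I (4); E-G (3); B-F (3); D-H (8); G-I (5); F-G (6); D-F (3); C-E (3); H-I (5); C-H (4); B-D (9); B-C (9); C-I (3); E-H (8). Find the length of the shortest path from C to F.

10

A few of the C→F routes:
C→I→G→F: 3 + 5 + 6 = 14
C→E→G→D→F: 3 + 3 + 5 + 3 = 14
C→I→B→F: 3 + 4 + 3 = 10
C→E→G→F: 3 + 3 + 6 = 12
C→B→F: 9 + 3 = 12
The minimum is 10.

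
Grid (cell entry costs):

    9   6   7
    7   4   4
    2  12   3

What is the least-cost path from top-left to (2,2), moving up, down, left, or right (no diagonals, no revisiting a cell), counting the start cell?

26

Take r0c0 -> r0c1 -> r1c1 -> r1c2 -> r2c2 for a total of 9 + 6 + 4 + 4 + 3 = 26.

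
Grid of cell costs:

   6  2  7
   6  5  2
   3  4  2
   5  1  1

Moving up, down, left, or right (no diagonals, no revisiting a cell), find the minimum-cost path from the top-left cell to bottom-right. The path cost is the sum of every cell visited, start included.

One optimal route is [0,0]→[0,1]→[1,1]→[1,2]→[2,2]→[3,2].
Its cost is 6 + 2 + 5 + 2 + 2 + 1 = 18.

18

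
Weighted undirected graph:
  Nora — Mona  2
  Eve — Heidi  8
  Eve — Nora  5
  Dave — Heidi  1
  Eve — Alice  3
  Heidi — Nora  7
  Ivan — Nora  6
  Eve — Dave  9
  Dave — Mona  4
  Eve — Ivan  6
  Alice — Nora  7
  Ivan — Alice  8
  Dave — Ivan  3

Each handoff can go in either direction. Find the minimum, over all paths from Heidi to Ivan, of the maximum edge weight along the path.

3

A few of the Heidi→Ivan routes:
Heidi-Dave-Mona-Nora-Eve-Ivan: max(1, 4, 2, 5, 6) = 6
Heidi-Dave-Mona-Nora-Alice-Eve-Ivan: max(1, 4, 2, 7, 3, 6) = 7
Heidi-Dave-Ivan: max(1, 3) = 3
Heidi-Dave-Mona-Nora-Ivan: max(1, 4, 2, 6) = 6
Best route has worst link 3.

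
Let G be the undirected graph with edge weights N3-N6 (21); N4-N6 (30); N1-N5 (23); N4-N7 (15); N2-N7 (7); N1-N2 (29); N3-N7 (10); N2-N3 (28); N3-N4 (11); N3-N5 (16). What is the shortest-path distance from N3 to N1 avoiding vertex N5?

46

Routes from N3 to N1 avoiding N5:
N3 -> N2 -> N1: 28 + 29 = 57
N3 -> N4 -> N7 -> N2 -> N1: 11 + 15 + 7 + 29 = 62
N3 -> N7 -> N2 -> N1: 10 + 7 + 29 = 46
N3 -> N6 -> N4 -> N7 -> N2 -> N1: 21 + 30 + 15 + 7 + 29 = 102
Shortest: 46.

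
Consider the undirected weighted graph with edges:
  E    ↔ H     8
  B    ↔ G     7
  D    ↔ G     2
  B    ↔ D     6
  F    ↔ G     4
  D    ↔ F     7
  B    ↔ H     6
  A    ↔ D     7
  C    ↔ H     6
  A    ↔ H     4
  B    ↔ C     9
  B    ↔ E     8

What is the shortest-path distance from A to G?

9

Checking several routes:
A - H - B - G: 4 + 6 + 7 = 17
A - D - G: 7 + 2 = 9
A - H - B - D - G: 4 + 6 + 6 + 2 = 18
A - H - C - B - G: 4 + 6 + 9 + 7 = 26
A - D - B - G: 7 + 6 + 7 = 20
A - D - F - G: 7 + 7 + 4 = 18
Shortest: 9.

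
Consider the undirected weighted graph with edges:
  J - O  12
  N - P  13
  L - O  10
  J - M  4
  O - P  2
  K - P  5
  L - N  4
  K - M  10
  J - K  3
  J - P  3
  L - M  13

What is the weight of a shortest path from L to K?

Checking several routes:
L -> M -> J -> K: 13 + 4 + 3 = 20
L -> O -> P -> J -> K: 10 + 2 + 3 + 3 = 18
L -> O -> P -> K: 10 + 2 + 5 = 17
Shortest: 17.

17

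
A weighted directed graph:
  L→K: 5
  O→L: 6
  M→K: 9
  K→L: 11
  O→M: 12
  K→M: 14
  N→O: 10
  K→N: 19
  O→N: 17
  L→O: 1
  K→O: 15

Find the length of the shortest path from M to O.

21

Paths from M to O:
M - K - O: 9 + 15 = 24
M - K - N - O: 9 + 19 + 10 = 38
M - K - L - O: 9 + 11 + 1 = 21
Shortest: 21.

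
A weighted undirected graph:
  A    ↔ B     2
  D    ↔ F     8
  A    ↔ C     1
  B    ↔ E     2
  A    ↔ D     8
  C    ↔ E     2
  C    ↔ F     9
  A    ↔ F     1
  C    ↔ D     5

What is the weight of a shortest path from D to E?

Some routes from D to E:
D → C → E: 5 + 2 = 7
D → C → A → B → E: 5 + 1 + 2 + 2 = 10
D → A → C → E: 8 + 1 + 2 = 11
D → F → A → C → E: 8 + 1 + 1 + 2 = 12
D → A → B → E: 8 + 2 + 2 = 12
Shortest: 7.

7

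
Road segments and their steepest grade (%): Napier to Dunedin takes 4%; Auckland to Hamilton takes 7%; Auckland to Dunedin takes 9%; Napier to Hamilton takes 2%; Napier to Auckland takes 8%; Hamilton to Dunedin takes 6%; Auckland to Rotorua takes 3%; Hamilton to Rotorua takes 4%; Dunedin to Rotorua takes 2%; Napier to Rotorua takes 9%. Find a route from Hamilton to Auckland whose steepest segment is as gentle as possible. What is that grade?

Some routes from Hamilton to Auckland:
Hamilton - Dunedin - Rotorua - Auckland: max(6, 2, 3) = 6
Hamilton - Napier - Dunedin - Rotorua - Auckland: max(2, 4, 2, 3) = 4
Hamilton - Rotorua - Auckland: max(4, 3) = 4
Smallest bottleneck: 4%.

4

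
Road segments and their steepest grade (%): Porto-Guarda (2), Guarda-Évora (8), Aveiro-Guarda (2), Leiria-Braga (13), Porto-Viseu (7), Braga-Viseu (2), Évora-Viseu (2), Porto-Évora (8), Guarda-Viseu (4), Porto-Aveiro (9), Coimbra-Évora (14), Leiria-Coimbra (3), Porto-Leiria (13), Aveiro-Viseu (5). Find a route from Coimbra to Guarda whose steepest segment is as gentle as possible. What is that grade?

Some routes from Coimbra to Guarda:
Coimbra→Leiria→Porto→Viseu→Aveiro→Guarda: max(3, 13, 7, 5, 2) = 13
Coimbra→Leiria→Porto→Viseu→Guarda: max(3, 13, 7, 4) = 13
Coimbra→Leiria→Porto→Viseu→Évora→Guarda: max(3, 13, 7, 2, 8) = 13
The minimum achievable maximum is 13%.

13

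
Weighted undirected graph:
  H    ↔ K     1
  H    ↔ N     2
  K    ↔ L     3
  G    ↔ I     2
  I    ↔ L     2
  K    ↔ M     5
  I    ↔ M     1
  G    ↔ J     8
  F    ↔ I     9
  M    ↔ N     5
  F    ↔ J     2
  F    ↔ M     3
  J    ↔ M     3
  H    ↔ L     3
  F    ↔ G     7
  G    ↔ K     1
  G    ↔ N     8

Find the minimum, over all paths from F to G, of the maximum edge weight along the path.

Checking several routes:
F→J→M→I→L→K→G: max(2, 3, 1, 2, 3, 1) = 3
F→J→M→I→G: max(2, 3, 1, 2) = 3
F→J→M→I→L→H→K→G: max(2, 3, 1, 2, 3, 1, 1) = 3
The minimum achievable maximum is 3.

3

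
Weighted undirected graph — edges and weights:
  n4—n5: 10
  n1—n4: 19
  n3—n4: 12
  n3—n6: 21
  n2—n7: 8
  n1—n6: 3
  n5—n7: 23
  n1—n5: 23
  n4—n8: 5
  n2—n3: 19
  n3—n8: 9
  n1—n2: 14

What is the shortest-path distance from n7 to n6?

25

A few of the n7→n6 routes:
n7 - n2 - n1 - n6: 8 + 14 + 3 = 25
n7 - n2 - n3 - n6: 8 + 19 + 21 = 48
n7 - n5 - n1 - n6: 23 + 23 + 3 = 49
The minimum is 25.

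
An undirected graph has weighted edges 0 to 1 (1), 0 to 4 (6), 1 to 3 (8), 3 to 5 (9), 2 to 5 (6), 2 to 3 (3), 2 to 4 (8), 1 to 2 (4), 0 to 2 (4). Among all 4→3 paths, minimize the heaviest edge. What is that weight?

6

Some routes from 4 to 3:
4-0-1-2-3: max(6, 1, 4, 3) = 6
4-0-2-3: max(6, 4, 3) = 6
4-0-2-1-3: max(6, 4, 4, 8) = 8
4-0-1-3: max(6, 1, 8) = 8
Smallest bottleneck: 6.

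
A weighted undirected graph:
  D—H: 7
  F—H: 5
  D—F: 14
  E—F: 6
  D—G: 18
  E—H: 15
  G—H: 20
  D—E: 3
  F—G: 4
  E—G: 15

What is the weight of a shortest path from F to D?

9

Some routes from F to D:
F → D: 14
F → H → D: 5 + 7 = 12
F → G → D: 4 + 18 = 22
F → E → D: 6 + 3 = 9
The minimum is 9.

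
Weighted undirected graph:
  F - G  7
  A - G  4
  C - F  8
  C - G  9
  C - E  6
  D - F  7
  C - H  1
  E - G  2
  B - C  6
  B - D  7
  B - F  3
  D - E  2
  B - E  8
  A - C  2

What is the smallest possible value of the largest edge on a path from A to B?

6

A few of the A→B routes:
A -> G -> E -> D -> F -> B: max(4, 2, 2, 7, 3) = 7
A -> G -> E -> C -> B: max(4, 2, 6, 6) = 6
A -> C -> B: max(2, 6) = 6
Smallest bottleneck: 6.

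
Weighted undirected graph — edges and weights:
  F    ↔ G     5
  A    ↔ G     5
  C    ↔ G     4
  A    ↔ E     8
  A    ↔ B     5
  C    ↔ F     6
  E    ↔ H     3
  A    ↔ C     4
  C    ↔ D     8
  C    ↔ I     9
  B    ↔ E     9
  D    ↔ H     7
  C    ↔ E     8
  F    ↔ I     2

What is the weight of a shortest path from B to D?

A few of the B→D routes:
B - A - C - D: 5 + 4 + 8 = 17
B - E - H - D: 9 + 3 + 7 = 19
B - A - G - C - D: 5 + 5 + 4 + 8 = 22
B - A - E - H - D: 5 + 8 + 3 + 7 = 23
Best route has total 17.

17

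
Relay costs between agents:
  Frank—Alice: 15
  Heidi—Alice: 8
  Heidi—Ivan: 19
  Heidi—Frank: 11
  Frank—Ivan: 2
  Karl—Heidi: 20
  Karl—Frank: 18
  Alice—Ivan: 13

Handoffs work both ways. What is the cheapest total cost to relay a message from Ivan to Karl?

Comparing a few candidate routes:
Ivan-Heidi-Karl: 19 + 20 = 39
Ivan-Alice-Heidi-Karl: 13 + 8 + 20 = 41
Ivan-Alice-Frank-Karl: 13 + 15 + 18 = 46
Ivan-Frank-Heidi-Karl: 2 + 11 + 20 = 33
Ivan-Frank-Karl: 2 + 18 = 20
Ivan-Frank-Alice-Heidi-Karl: 2 + 15 + 8 + 20 = 45
Shortest: 20.

20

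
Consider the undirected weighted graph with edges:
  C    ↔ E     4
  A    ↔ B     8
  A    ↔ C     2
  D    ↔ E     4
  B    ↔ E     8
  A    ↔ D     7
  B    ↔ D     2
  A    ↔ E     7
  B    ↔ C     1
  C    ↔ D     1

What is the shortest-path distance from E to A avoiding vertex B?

6

Paths from E to A avoiding B:
E→C→D→A: 4 + 1 + 7 = 12
E→A: 7
E→D→A: 4 + 7 = 11
E→C→A: 4 + 2 = 6
E→D→C→A: 4 + 1 + 2 = 7
Best route has total 6.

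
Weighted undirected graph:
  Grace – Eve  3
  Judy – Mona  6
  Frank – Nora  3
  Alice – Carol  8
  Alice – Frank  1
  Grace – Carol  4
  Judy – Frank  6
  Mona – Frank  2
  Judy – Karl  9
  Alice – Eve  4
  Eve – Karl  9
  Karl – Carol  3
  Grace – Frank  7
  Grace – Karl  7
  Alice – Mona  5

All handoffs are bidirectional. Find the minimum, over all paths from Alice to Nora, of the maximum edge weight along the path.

3

Checking several routes:
Alice → Frank → Nora: max(1, 3) = 3
Alice → Mona → Judy → Frank → Nora: max(5, 6, 6, 3) = 6
Alice → Carol → Grace → Frank → Nora: max(8, 4, 7, 3) = 8
Alice → Eve → Grace → Frank → Nora: max(4, 3, 7, 3) = 7
Alice → Mona → Frank → Nora: max(5, 2, 3) = 5
Best route has worst link 3.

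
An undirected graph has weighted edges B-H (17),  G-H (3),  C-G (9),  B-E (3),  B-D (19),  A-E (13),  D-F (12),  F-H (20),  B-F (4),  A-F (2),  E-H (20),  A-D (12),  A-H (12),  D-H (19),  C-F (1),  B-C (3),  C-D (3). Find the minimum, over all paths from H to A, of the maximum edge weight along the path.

9

A few of the H→A routes:
H → G → C → B → F → D → A: max(3, 9, 3, 4, 12, 12) = 12
H → A: max(12) = 12
H → G → C → F → A: max(3, 9, 1, 2) = 9
H → G → C → B → F → A: max(3, 9, 3, 4, 2) = 9
Best route has worst link 9.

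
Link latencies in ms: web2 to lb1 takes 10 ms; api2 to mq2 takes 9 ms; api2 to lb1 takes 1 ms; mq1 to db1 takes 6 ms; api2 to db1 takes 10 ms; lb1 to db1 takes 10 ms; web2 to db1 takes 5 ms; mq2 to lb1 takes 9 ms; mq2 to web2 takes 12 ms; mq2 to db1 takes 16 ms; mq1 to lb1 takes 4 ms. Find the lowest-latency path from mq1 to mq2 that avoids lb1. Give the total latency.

Routes from mq1 to mq2 avoiding lb1:
mq1→db1→api2→mq2: 6 + 10 + 9 = 25
mq1→db1→web2→mq2: 6 + 5 + 12 = 23
mq1→db1→mq2: 6 + 16 = 22
Shortest: 22 ms.

22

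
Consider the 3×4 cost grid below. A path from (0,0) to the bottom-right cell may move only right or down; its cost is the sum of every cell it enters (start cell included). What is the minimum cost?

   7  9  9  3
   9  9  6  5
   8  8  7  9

One optimal route is r0c0 r0c1 r0c2 r0c3 r1c3 r2c3.
Its cost is 7 + 9 + 9 + 3 + 5 + 9 = 42.

42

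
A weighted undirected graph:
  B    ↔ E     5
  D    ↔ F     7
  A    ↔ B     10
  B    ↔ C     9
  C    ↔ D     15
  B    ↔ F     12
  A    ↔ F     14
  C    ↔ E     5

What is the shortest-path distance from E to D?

Checking several routes:
E→B→F→D: 5 + 12 + 7 = 24
E→C→B→F→D: 5 + 9 + 12 + 7 = 33
E→C→D: 5 + 15 = 20
E→B→C→D: 5 + 9 + 15 = 29
Best route has total 20.

20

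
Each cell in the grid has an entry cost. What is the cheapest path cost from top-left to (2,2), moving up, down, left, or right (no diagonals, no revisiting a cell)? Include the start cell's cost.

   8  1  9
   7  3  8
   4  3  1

16

Best path: [0,0] -> [0,1] -> [1,1] -> [2,1] -> [2,2]
Cost: 8 + 1 + 3 + 3 + 1 = 16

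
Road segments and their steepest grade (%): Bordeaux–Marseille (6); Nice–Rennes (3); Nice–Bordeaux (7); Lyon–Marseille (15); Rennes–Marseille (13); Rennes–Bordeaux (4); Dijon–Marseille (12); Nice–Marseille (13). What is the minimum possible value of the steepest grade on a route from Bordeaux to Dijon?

12

Paths from Bordeaux to Dijon:
Bordeaux - Rennes - Marseille - Dijon: max(4, 13, 12) = 13
Bordeaux - Nice - Marseille - Dijon: max(7, 13, 12) = 13
Bordeaux - Rennes - Nice - Marseille - Dijon: max(4, 3, 13, 12) = 13
Bordeaux - Nice - Rennes - Marseille - Dijon: max(7, 3, 13, 12) = 13
Bordeaux - Marseille - Dijon: max(6, 12) = 12
Smallest bottleneck: 12%.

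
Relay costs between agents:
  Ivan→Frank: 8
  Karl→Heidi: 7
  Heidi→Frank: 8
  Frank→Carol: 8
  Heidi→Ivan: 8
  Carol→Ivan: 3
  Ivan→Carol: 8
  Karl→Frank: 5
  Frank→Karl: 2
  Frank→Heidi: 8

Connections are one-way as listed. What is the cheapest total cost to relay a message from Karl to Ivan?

Routes from Karl to Ivan:
Karl -> Frank -> Carol -> Ivan: 5 + 8 + 3 = 16
Karl -> Frank -> Heidi -> Ivan: 5 + 8 + 8 = 21
Karl -> Heidi -> Ivan: 7 + 8 = 15
Karl -> Heidi -> Frank -> Carol -> Ivan: 7 + 8 + 8 + 3 = 26
Shortest: 15.

15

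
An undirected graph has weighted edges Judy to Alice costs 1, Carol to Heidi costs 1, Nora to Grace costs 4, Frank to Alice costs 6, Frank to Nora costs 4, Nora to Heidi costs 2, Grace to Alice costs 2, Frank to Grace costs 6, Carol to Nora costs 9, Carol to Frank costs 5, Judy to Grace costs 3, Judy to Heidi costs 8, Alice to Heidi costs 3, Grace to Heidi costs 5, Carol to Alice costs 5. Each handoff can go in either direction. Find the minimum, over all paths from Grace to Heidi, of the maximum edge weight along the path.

A few of the Grace→Heidi routes:
Grace-Nora-Heidi: max(4, 2) = 4
Grace-Alice-Carol-Frank-Nora-Heidi: max(2, 5, 5, 4, 2) = 5
Grace-Heidi: max(5) = 5
Grace-Judy-Alice-Heidi: max(3, 1, 3) = 3
Grace-Alice-Heidi: max(2, 3) = 3
The minimum achievable maximum is 3.

3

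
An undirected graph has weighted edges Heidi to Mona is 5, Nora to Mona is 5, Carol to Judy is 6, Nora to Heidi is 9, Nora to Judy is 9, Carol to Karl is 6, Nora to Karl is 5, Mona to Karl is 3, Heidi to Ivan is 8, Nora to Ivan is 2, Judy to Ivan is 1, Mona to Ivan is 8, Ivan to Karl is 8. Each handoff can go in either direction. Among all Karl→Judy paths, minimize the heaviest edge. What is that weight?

5

Comparing a few candidate routes:
Karl → Nora → Mona → Ivan → Judy: max(5, 5, 8, 1) = 8
Karl → Nora → Mona → Heidi → Ivan → Judy: max(5, 5, 5, 8, 1) = 8
Karl → Mona → Heidi → Ivan → Judy: max(3, 5, 8, 1) = 8
Karl → Mona → Nora → Ivan → Judy: max(3, 5, 2, 1) = 5
Karl → Carol → Judy: max(6, 6) = 6
Karl → Nora → Ivan → Judy: max(5, 2, 1) = 5
Smallest bottleneck: 5.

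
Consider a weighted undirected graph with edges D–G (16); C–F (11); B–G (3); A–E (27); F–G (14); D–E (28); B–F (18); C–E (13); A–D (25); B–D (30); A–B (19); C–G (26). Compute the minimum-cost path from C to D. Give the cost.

41

Comparing a few candidate routes:
C→E→D: 13 + 28 = 41
C→F→G→D: 11 + 14 + 16 = 41
C→G→D: 26 + 16 = 42
C→F→G→B→D: 11 + 14 + 3 + 30 = 58
C→F→B→D: 11 + 18 + 30 = 59
C→F→B→G→D: 11 + 18 + 3 + 16 = 48
The minimum is 41.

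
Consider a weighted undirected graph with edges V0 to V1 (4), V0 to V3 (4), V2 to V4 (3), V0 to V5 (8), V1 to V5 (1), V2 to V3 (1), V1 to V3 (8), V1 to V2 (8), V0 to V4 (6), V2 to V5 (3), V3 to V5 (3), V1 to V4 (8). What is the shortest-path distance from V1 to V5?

1

Some routes from V1 to V5:
V1→V0→V3→V5: 4 + 4 + 3 = 11
V1→V5: 1
V1→V3→V5: 8 + 3 = 11
Best route has total 1.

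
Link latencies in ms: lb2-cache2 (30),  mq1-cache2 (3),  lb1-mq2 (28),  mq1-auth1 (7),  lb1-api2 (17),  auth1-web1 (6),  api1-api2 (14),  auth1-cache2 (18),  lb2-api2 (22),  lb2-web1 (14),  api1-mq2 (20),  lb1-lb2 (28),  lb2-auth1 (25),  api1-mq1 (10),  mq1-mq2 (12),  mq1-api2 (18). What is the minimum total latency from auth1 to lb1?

A few of the auth1→lb1 routes:
auth1→cache2→mq1→api2→lb1: 18 + 3 + 18 + 17 = 56
auth1→web1→lb2→lb1: 6 + 14 + 28 = 48
auth1→mq1→api2→lb1: 7 + 18 + 17 = 42
auth1→mq1→mq2→lb1: 7 + 12 + 28 = 47
auth1→mq1→api1→api2→lb1: 7 + 10 + 14 + 17 = 48
auth1→lb2→lb1: 25 + 28 = 53
The minimum is 42 ms.

42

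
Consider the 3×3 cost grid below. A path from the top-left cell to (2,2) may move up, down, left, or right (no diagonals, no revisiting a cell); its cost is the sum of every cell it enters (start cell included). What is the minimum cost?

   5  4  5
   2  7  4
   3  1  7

One optimal route is r0c0 → r1c0 → r2c0 → r2c1 → r2c2.
Its cost is 5 + 2 + 3 + 1 + 7 = 18.

18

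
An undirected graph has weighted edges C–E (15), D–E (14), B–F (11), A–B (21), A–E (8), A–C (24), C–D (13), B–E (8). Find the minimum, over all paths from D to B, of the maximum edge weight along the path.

Comparing a few candidate routes:
D→E→A→B: max(14, 8, 21) = 21
D→C→A→B: max(13, 24, 21) = 24
D→C→E→B: max(13, 15, 8) = 15
D→E→B: max(14, 8) = 14
D→C→A→E→B: max(13, 24, 8, 8) = 24
D→C→E→A→B: max(13, 15, 8, 21) = 21
Smallest bottleneck: 14.

14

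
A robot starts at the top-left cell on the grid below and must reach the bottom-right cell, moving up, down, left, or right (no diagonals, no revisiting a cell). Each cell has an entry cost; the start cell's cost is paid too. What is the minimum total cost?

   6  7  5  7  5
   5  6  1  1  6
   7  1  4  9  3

One optimal route is (0,0)→(1,0)→(1,1)→(1,2)→(1,3)→(1,4)→(2,4).
Its cost is 6 + 5 + 6 + 1 + 1 + 6 + 3 = 28.

28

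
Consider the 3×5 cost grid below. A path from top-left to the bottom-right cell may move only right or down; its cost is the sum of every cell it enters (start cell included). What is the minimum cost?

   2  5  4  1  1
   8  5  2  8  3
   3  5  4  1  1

17

Path [0,0]→[0,1]→[0,2]→[0,3]→[0,4]→[1,4]→[2,4]: 2 + 5 + 4 + 1 + 1 + 3 + 1 = 17.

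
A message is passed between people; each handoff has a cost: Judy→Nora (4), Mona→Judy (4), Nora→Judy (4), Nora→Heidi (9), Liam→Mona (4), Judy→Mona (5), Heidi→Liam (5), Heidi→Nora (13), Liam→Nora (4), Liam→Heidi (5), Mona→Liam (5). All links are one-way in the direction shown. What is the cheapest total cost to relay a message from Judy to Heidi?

Paths from Judy to Heidi:
Judy → Mona → Liam → Nora → Heidi: 5 + 5 + 4 + 9 = 23
Judy → Mona → Liam → Heidi: 5 + 5 + 5 = 15
Judy → Nora → Heidi: 4 + 9 = 13
Best route has total 13.

13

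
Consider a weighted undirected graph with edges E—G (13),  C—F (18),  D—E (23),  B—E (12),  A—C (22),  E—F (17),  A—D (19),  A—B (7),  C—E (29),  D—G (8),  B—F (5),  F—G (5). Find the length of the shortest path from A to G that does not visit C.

Some routes from A to G avoiding C:
A→B→F→E→G: 7 + 5 + 17 + 13 = 42
A→B→F→G: 7 + 5 + 5 = 17
A→B→E→D→G: 7 + 12 + 23 + 8 = 50
A→B→E→G: 7 + 12 + 13 = 32
A→B→E→F→G: 7 + 12 + 17 + 5 = 41
A→D→G: 19 + 8 = 27
Best route has total 17.

17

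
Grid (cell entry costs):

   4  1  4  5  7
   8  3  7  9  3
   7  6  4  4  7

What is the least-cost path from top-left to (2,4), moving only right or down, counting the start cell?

Path (0,0)→(0,1)→(1,1)→(2,1)→(2,2)→(2,3)→(2,4): 4 + 1 + 3 + 6 + 4 + 4 + 7 = 29.

29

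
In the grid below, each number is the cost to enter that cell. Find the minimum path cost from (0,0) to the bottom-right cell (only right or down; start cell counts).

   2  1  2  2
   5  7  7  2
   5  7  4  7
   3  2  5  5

Cheapest: [0,0] [0,1] [0,2] [0,3] [1,3] [2,3] [3,3]
  2 + 1 + 2 + 2 + 2 + 7 + 5 = 21

21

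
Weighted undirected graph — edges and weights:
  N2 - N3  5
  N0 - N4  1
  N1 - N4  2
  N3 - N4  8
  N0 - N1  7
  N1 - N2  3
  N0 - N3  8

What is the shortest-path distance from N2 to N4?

Some routes from N2 to N4:
N2 → N3 → N4: 5 + 8 = 13
N2 → N3 → N0 → N4: 5 + 8 + 1 = 14
N2 → N3 → N0 → N1 → N4: 5 + 8 + 7 + 2 = 22
N2 → N1 → N0 → N4: 3 + 7 + 1 = 11
N2 → N1 → N4: 3 + 2 = 5
Best route has total 5.

5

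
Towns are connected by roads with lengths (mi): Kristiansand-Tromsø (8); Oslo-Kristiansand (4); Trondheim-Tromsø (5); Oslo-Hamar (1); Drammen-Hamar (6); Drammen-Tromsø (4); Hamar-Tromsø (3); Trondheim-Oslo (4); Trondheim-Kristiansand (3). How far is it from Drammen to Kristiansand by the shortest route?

11

A few of the Drammen→Kristiansand routes:
Drammen - Tromsø - Hamar - Oslo - Kristiansand: 4 + 3 + 1 + 4 = 12
Drammen - Tromsø - Trondheim - Kristiansand: 4 + 5 + 3 = 12
Drammen - Hamar - Oslo - Kristiansand: 6 + 1 + 4 = 11
Shortest: 11 mi.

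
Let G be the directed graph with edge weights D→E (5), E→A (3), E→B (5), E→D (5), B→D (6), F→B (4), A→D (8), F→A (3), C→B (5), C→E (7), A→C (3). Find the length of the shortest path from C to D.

Candidate routes:
C - E - B - D: 7 + 5 + 6 = 18
C - E - A - D: 7 + 3 + 8 = 18
C - B - D: 5 + 6 = 11
C - E - D: 7 + 5 = 12
The minimum is 11.

11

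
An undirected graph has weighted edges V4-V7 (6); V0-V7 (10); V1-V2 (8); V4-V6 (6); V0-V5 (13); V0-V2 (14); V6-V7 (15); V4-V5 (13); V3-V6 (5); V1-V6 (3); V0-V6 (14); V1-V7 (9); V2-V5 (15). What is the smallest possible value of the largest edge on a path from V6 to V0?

Comparing a few candidate routes:
V6 -> V4 -> V5 -> V0: max(6, 13, 13) = 13
V6 -> V4 -> V7 -> V0: max(6, 6, 10) = 10
V6 -> V1 -> V7 -> V0: max(3, 9, 10) = 10
Smallest bottleneck: 10.

10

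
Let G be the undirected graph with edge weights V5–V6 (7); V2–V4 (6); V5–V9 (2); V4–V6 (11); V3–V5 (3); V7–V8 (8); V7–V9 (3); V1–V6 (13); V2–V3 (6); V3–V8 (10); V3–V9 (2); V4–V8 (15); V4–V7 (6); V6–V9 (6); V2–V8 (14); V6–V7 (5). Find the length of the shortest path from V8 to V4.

14

A few of the V8→V4 routes:
V8 → V3 → V9 → V7 → V4: 10 + 2 + 3 + 6 = 21
V8 → V7 → V4: 8 + 6 = 14
V8 → V4: 15
V8 → V2 → V4: 14 + 6 = 20
The minimum is 14.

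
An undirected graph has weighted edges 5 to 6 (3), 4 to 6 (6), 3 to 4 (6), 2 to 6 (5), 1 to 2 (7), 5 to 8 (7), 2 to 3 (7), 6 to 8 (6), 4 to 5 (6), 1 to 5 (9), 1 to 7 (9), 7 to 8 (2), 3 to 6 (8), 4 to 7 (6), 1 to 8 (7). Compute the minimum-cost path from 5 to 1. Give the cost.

Some routes from 5 to 1:
5-8-1: 7 + 7 = 14
5-6-8-1: 3 + 6 + 7 = 16
5-6-8-7-1: 3 + 6 + 2 + 9 = 20
5-8-7-1: 7 + 2 + 9 = 18
5-6-2-1: 3 + 5 + 7 = 15
5-1: 9
Best route has total 9.

9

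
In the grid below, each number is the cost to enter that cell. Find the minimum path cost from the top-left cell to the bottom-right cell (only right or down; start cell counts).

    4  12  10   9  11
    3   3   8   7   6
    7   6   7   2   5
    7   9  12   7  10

40

Cheapest: [0,0] -> [1,0] -> [1,1] -> [2,1] -> [2,2] -> [2,3] -> [2,4] -> [3,4]
  4 + 3 + 3 + 6 + 7 + 2 + 5 + 10 = 40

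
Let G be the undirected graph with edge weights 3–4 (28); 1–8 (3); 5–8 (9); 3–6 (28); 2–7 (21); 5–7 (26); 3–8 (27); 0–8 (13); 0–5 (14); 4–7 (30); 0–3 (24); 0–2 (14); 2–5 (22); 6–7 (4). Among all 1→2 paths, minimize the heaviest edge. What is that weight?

Some routes from 1 to 2:
1-8-5-0-2: max(3, 9, 14, 14) = 14
1-8-0-5-2: max(3, 13, 14, 22) = 22
1-8-0-2: max(3, 13, 14) = 14
1-8-5-2: max(3, 9, 22) = 22
1-8-0-5-7-2: max(3, 13, 14, 26, 21) = 26
Smallest bottleneck: 14.

14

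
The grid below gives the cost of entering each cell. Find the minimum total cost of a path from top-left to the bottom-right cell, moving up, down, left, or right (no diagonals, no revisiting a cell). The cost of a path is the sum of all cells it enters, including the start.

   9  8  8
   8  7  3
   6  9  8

35

Cheapest: (0,0) → (0,1) → (1,1) → (1,2) → (2,2)
  9 + 8 + 7 + 3 + 8 = 35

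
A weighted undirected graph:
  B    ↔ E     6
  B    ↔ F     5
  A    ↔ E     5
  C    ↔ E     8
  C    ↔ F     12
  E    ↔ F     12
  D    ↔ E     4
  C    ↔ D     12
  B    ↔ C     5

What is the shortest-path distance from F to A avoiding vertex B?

Candidate routes:
F - C - D - E - A: 12 + 12 + 4 + 5 = 33
F - E - A: 12 + 5 = 17
F - C - E - A: 12 + 8 + 5 = 25
The minimum is 17.

17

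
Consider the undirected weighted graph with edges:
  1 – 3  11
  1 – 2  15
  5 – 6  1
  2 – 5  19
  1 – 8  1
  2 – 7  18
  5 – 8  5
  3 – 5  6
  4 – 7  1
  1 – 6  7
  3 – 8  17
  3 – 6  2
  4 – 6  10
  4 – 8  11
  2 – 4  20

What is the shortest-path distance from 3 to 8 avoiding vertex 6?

A few of the 3→8 routes:
3 - 1 - 8: 11 + 1 = 12
3 - 8: 17
3 - 5 - 8: 6 + 5 = 11
The minimum is 11.

11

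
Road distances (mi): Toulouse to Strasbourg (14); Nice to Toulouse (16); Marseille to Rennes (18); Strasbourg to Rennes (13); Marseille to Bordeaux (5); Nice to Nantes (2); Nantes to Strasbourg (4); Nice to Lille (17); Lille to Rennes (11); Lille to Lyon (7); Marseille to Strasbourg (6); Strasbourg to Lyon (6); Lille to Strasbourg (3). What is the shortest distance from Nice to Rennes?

Checking several routes:
Nice→Nantes→Strasbourg→Lyon→Lille→Rennes: 2 + 4 + 6 + 7 + 11 = 30
Nice→Lille→Rennes: 17 + 11 = 28
Nice→Nantes→Strasbourg→Rennes: 2 + 4 + 13 = 19
Nice→Nantes→Strasbourg→Lille→Rennes: 2 + 4 + 3 + 11 = 20
Best route has total 19 mi.

19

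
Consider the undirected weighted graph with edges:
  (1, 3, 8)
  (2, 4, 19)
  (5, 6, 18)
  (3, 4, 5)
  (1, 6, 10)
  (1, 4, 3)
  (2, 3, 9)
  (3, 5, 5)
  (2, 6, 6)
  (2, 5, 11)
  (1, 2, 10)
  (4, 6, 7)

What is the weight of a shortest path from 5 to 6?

17

Comparing a few candidate routes:
5 → 3 → 1 → 6: 5 + 8 + 10 = 23
5 → 3 → 2 → 6: 5 + 9 + 6 = 20
5 → 3 → 4 → 6: 5 + 5 + 7 = 17
5 → 6: 18
5 → 3 → 1 → 4 → 6: 5 + 8 + 3 + 7 = 23
5 → 2 → 6: 11 + 6 = 17
The minimum is 17.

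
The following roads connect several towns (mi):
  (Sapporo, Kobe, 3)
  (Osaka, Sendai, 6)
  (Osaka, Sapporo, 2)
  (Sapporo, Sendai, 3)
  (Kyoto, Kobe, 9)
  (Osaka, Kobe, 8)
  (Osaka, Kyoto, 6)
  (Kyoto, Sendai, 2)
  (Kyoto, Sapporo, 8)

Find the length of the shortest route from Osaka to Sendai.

5

Comparing a few candidate routes:
Osaka -> Sapporo -> Kyoto -> Sendai: 2 + 8 + 2 = 12
Osaka -> Sendai: 6
Osaka -> Sapporo -> Sendai: 2 + 3 = 5
Osaka -> Kyoto -> Sendai: 6 + 2 = 8
Best route has total 5 mi.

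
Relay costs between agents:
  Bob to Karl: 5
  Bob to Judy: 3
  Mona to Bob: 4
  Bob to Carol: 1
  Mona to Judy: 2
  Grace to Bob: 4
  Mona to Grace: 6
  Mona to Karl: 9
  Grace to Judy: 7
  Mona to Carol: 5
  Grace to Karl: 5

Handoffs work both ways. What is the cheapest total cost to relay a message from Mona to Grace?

Comparing a few candidate routes:
Mona - Bob - Grace: 4 + 4 = 8
Mona - Judy - Grace: 2 + 7 = 9
Mona - Grace: 6
Mona - Judy - Bob - Grace: 2 + 3 + 4 = 9
Best route has total 6.

6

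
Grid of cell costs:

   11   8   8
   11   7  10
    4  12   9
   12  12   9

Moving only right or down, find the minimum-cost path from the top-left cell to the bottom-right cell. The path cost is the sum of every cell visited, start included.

54

One optimal route is [0,0] → [0,1] → [1,1] → [1,2] → [2,2] → [3,2].
Its cost is 11 + 8 + 7 + 10 + 9 + 9 = 54.
For comparison, the top-then-right route costs 55.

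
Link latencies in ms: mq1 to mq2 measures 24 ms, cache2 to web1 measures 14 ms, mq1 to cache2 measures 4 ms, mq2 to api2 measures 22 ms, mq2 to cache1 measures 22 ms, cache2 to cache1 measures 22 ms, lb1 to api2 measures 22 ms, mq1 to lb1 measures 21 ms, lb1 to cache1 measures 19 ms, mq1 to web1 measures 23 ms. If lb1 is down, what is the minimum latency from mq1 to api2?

46

Candidate routes:
mq1 -> mq2 -> api2: 24 + 22 = 46
mq1 -> web1 -> cache2 -> cache1 -> mq2 -> api2: 23 + 14 + 22 + 22 + 22 = 103
mq1 -> cache2 -> cache1 -> mq2 -> api2: 4 + 22 + 22 + 22 = 70
The minimum is 46 ms.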